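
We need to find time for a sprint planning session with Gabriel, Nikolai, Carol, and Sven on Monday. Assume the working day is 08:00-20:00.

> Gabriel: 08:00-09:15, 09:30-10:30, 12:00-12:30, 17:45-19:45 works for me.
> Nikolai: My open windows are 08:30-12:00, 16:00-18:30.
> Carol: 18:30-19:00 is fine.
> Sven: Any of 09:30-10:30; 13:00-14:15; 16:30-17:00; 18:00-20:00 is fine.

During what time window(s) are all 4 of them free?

Gabriel ∩ Nikolai: 08:30-09:15, 09:30-10:30, 17:45-18:30.
Gabriel ∩ Nikolai ∩ Carol: ∅.
Gabriel ∩ Nikolai ∩ Carol ∩ Sven: ∅.
There is no time when everyone is free.

none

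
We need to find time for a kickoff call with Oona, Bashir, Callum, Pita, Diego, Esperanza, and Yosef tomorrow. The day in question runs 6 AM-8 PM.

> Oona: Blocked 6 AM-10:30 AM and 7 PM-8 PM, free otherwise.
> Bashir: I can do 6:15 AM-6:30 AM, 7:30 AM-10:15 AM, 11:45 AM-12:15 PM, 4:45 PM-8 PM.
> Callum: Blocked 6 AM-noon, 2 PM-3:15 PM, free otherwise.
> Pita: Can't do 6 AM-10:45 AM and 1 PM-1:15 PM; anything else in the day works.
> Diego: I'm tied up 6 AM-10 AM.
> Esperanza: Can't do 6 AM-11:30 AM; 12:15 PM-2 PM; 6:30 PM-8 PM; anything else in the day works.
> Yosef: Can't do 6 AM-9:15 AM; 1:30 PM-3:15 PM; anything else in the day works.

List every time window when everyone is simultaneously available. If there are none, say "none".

Oona free: 10:30-19:00 (invert busy blocks within the working day).
Bashir free: 06:15-06:30, 07:30-10:15, 11:45-12:15, 16:45-20:00.
Callum free: 12:00-14:00, 15:15-20:00 (invert busy blocks within the working day).
Pita free: 10:45-13:00, 13:15-20:00 (invert busy blocks within the working day).
Diego free: 10:00-20:00 (invert busy blocks within the working day).
Esperanza free: 11:30-12:15, 14:00-18:30 (invert busy blocks within the working day).
Yosef free: 09:15-13:30, 15:15-20:00 (invert busy blocks within the working day).
Oona ∩ Bashir: 11:45-12:15, 16:45-19:00.
Oona ∩ Bashir ∩ Callum: 12:00-12:15, 16:45-19:00.
Oona ∩ Bashir ∩ Callum ∩ Pita: 12:00-12:15, 16:45-19:00.
Oona ∩ Bashir ∩ Callum ∩ Pita ∩ Diego: 12:00-12:15, 16:45-19:00.
Oona ∩ Bashir ∩ Callum ∩ Pita ∩ Diego ∩ Esperanza: 12:00-12:15, 16:45-18:30.
Oona ∩ Bashir ∩ Callum ∩ Pita ∩ Diego ∩ Esperanza ∩ Yosef: 12:00-12:15, 16:45-18:30.
Those are the intersection windows.

12:00-12:15, 16:45-18:30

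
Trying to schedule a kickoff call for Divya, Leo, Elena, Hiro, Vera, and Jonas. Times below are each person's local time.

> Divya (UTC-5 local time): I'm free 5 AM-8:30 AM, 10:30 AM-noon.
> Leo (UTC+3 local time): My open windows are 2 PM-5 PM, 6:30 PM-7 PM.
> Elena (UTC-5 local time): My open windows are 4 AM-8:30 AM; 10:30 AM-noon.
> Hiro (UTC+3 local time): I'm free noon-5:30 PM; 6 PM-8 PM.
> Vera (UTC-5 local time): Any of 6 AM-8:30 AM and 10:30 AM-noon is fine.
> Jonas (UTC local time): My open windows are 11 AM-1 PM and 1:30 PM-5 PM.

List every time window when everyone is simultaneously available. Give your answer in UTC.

11:00-13:00, 15:30-16:00

Divya in UTC: 10:00-13:30, 15:30-17:00 (add 5h to convert from UTC-5).
Leo in UTC: 11:00-14:00, 15:30-16:00 (subtract 3h to convert from UTC+3).
Elena in UTC: 09:00-13:30, 15:30-17:00 (add 5h to convert from UTC-5).
Hiro in UTC: 09:00-14:30, 15:00-17:00 (subtract 3h to convert from UTC+3).
Vera in UTC: 11:00-13:30, 15:30-17:00 (add 5h to convert from UTC-5).
Jonas in UTC: 11:00-13:00, 13:30-17:00.
Divya ∩ Leo: 11:00-13:30, 15:30-16:00.
Divya ∩ Leo ∩ Elena: 11:00-13:30, 15:30-16:00.
Divya ∩ Leo ∩ Elena ∩ Hiro: 11:00-13:30, 15:30-16:00.
Divya ∩ Leo ∩ Elena ∩ Hiro ∩ Vera: 11:00-13:30, 15:30-16:00.
Divya ∩ Leo ∩ Elena ∩ Hiro ∩ Vera ∩ Jonas: 11:00-13:00, 15:30-16:00.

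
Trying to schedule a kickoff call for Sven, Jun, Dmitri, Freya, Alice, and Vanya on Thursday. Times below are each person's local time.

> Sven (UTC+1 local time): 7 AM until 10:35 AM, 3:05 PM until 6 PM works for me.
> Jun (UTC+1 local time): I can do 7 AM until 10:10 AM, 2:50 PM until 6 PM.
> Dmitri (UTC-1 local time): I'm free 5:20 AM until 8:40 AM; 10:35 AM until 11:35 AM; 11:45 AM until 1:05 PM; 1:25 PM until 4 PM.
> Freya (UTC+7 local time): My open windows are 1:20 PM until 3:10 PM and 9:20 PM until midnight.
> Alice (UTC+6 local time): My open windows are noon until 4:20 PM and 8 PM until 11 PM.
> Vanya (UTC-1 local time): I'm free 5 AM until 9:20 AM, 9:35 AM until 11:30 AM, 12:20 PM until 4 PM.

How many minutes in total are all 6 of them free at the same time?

265

Sven in UTC: 06:00-09:35, 14:05-17:00 (subtract 1h to convert from UTC+1).
Jun in UTC: 06:00-09:10, 13:50-17:00 (subtract 1h to convert from UTC+1).
Dmitri in UTC: 06:20-09:40, 11:35-12:35, 12:45-14:05, 14:25-17:00 (add 1h to convert from UTC-1).
Freya in UTC: 06:20-08:10, 14:20-17:00 (subtract 7h to convert from UTC+7).
Alice in UTC: 06:00-10:20, 14:00-17:00 (subtract 6h to convert from UTC+6).
Vanya in UTC: 06:00-10:20, 10:35-12:30, 13:20-17:00 (add 1h to convert from UTC-1).
Sven ∩ Jun: 06:00-09:10, 14:05-17:00.
Sven ∩ Jun ∩ Dmitri: 06:20-09:10, 14:25-17:00.
Sven ∩ Jun ∩ Dmitri ∩ Freya: 06:20-08:10, 14:25-17:00.
Sven ∩ Jun ∩ Dmitri ∩ Freya ∩ Alice: 06:20-08:10, 14:25-17:00.
Sven ∩ Jun ∩ Dmitri ∩ Freya ∩ Alice ∩ Vanya: 06:20-08:10, 14:25-17:00.
So the common availability across everyone is 06:20-08:10, 14:25-17:00.
Summing the common windows: 110 + 155 = 265 minutes.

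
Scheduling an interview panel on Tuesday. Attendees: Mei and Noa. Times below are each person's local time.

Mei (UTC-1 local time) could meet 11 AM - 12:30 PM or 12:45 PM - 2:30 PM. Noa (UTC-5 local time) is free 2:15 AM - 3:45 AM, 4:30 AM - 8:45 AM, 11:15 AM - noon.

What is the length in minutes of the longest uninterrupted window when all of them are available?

Mei in UTC: 12:00-13:30, 13:45-15:30 (add 1h to convert from UTC-1).
Noa in UTC: 07:15-08:45, 09:30-13:45, 16:15-17:00 (add 5h to convert from UTC-5).
Mei ∩ Noa: 12:00-13:30.
So the common availability across everyone is 12:00-13:30.
The longest is 12:00-13:30 at 90 minutes.

90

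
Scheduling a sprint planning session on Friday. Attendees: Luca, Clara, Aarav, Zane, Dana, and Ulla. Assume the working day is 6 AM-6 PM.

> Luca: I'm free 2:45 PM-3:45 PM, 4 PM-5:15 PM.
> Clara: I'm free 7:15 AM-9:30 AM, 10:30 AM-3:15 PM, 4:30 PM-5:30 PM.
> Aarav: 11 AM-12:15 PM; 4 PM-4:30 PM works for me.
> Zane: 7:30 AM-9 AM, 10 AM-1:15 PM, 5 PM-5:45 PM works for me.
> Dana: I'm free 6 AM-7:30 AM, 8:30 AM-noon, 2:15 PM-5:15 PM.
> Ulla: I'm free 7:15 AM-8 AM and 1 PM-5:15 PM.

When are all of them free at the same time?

Luca ∩ Clara: 14:45-15:15, 16:30-17:15.
Luca ∩ Clara ∩ Aarav: ∅.
Luca ∩ Clara ∩ Aarav ∩ Zane: ∅.
Luca ∩ Clara ∩ Aarav ∩ Zane ∩ Dana: ∅.
Luca ∩ Clara ∩ Aarav ∩ Zane ∩ Dana ∩ Ulla: ∅.
There is no time when everyone is free.

none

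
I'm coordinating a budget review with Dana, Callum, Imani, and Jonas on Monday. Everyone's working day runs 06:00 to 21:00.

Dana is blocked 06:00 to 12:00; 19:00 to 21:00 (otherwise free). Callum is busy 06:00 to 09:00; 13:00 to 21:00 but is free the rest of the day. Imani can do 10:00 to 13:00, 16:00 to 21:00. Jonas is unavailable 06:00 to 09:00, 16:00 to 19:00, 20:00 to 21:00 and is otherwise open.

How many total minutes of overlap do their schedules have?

60

Dana free: 12:00-19:00 (invert busy blocks within the working day).
Callum free: 09:00-13:00 (invert busy blocks within the working day).
Imani free: 10:00-13:00, 16:00-21:00.
Jonas free: 09:00-16:00, 19:00-20:00 (invert busy blocks within the working day).
Dana ∩ Callum: 12:00-13:00.
Dana ∩ Callum ∩ Imani: 12:00-13:00.
Dana ∩ Callum ∩ Imani ∩ Jonas: 12:00-13:00.
That's a single block of 60 minutes.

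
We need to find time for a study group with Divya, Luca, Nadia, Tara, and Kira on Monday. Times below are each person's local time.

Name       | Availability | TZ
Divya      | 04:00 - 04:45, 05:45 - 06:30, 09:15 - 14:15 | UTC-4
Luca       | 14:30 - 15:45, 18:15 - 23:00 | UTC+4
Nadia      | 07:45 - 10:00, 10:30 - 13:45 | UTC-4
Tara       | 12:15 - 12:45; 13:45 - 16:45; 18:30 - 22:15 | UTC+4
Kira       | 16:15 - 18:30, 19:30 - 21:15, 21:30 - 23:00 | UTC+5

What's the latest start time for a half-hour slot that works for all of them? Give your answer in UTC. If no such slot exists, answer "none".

Divya in UTC: 08:00-08:45, 09:45-10:30, 13:15-18:15 (add 4h to convert from UTC-4).
Luca in UTC: 10:30-11:45, 14:15-19:00 (subtract 4h to convert from UTC+4).
Nadia in UTC: 11:45-14:00, 14:30-17:45 (add 4h to convert from UTC-4).
Tara in UTC: 08:15-08:45, 09:45-12:45, 14:30-18:15 (subtract 4h to convert from UTC+4).
Kira in UTC: 11:15-13:30, 14:30-16:15, 16:30-18:00 (subtract 5h to convert from UTC+5).
Divya ∩ Luca: 14:15-18:15.
Divya ∩ Luca ∩ Nadia: 14:30-17:45.
Divya ∩ Luca ∩ Nadia ∩ Tara: 14:30-17:45.
Divya ∩ Luca ∩ Nadia ∩ Tara ∩ Kira: 14:30-16:15, 16:30-17:45.
So the common availability across everyone is 14:30-16:15, 16:30-17:45.
The last common window of at least 30 minutes is 16:30-17:45; a 30-minute meeting can start as late as 17:15 and still end by 17:45.

17:15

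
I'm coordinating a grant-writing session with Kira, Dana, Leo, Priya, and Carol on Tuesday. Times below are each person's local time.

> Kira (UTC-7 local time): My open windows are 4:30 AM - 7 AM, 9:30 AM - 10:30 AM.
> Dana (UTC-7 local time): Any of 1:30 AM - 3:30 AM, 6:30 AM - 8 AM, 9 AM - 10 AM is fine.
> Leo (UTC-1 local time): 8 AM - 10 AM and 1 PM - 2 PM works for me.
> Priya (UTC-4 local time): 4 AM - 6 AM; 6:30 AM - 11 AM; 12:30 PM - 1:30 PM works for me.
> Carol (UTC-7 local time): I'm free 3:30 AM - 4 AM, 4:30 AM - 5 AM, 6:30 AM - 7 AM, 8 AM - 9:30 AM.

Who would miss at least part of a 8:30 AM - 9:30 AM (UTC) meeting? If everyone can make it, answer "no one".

Carol, Kira, Leo

Kira in UTC: 11:30-14:00, 16:30-17:30 (add 7h to convert from UTC-7).
Dana in UTC: 08:30-10:30, 13:30-15:00, 16:00-17:00 (add 7h to convert from UTC-7).
Leo in UTC: 09:00-11:00, 14:00-15:00 (add 1h to convert from UTC-1).
Priya in UTC: 08:00-10:00, 10:30-15:00, 16:30-17:30 (add 4h to convert from UTC-4).
Carol in UTC: 10:30-11:00, 11:30-12:00, 13:30-14:00, 15:00-16:30 (add 7h to convert from UTC-7).
Kira: not fully free for 08:30-09:30. Dana: free for 08:30-09:30. Leo: not fully free for 08:30-09:30. Priya: free for 08:30-09:30. Carol: not fully free for 08:30-09:30.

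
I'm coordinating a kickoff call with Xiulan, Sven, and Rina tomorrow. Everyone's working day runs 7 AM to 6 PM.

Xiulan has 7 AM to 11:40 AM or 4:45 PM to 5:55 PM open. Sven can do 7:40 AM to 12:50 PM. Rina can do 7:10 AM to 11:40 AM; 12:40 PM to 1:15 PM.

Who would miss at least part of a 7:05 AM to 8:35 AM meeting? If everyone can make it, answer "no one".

Xiulan: free for 07:05-08:35. Sven: not fully free for 07:05-08:35. Rina: not fully free for 07:05-08:35.

Rina, Sven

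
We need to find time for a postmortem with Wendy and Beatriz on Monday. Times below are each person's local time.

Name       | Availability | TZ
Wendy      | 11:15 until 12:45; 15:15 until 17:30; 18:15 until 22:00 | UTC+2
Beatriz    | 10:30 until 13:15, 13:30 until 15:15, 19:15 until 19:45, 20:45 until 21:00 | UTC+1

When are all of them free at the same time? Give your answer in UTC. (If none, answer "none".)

Wendy in UTC: 09:15-10:45, 13:15-15:30, 16:15-20:00 (subtract 2h to convert from UTC+2).
Beatriz in UTC: 09:30-12:15, 12:30-14:15, 18:15-18:45, 19:45-20:00 (subtract 1h to convert from UTC+1).
Wendy ∩ Beatriz: 09:30-10:45, 13:15-14:15, 18:15-18:45, 19:45-20:00.

09:30-10:45, 13:15-14:15, 18:15-18:45, 19:45-20:00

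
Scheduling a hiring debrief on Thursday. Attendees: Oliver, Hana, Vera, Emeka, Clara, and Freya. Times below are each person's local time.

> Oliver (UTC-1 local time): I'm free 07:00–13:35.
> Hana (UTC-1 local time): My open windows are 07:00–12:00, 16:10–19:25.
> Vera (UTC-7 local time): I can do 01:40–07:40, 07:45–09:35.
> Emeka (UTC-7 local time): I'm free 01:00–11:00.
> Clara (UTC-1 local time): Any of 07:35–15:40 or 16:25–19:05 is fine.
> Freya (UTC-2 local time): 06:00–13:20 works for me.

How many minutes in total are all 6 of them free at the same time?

Oliver in UTC: 08:00-14:35 (add 1h to convert from UTC-1).
Hana in UTC: 08:00-13:00, 17:10-20:25 (add 1h to convert from UTC-1).
Vera in UTC: 08:40-14:40, 14:45-16:35 (add 7h to convert from UTC-7).
Emeka in UTC: 08:00-18:00 (add 7h to convert from UTC-7).
Clara in UTC: 08:35-16:40, 17:25-20:05 (add 1h to convert from UTC-1).
Freya in UTC: 08:00-15:20 (add 2h to convert from UTC-2).
Oliver ∩ Hana: 08:00-13:00.
Oliver ∩ Hana ∩ Vera: 08:40-13:00.
Oliver ∩ Hana ∩ Vera ∩ Emeka: 08:40-13:00.
Oliver ∩ Hana ∩ Vera ∩ Emeka ∩ Clara: 08:40-13:00.
Oliver ∩ Hana ∩ Vera ∩ Emeka ∩ Clara ∩ Freya: 08:40-13:00.
That's a single block of 260 minutes.

260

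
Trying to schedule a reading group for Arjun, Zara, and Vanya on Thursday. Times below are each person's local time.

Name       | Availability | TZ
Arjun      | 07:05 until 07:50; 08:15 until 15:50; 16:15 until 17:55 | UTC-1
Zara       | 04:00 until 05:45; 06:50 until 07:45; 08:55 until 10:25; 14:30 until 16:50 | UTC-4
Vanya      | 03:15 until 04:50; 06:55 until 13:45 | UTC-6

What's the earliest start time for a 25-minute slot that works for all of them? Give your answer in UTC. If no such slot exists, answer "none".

Arjun in UTC: 08:05-08:50, 09:15-16:50, 17:15-18:55 (add 1h to convert from UTC-1).
Zara in UTC: 08:00-09:45, 10:50-11:45, 12:55-14:25, 18:30-20:50 (add 4h to convert from UTC-4).
Vanya in UTC: 09:15-10:50, 12:55-19:45 (add 6h to convert from UTC-6).
Arjun ∩ Zara: 08:05-08:50, 09:15-09:45, 10:50-11:45, 12:55-14:25, 18:30-18:55.
Arjun ∩ Zara ∩ Vanya: 09:15-09:45, 12:55-14:25, 18:30-18:55.
So the common availability across everyone is 09:15-09:45, 12:55-14:25, 18:30-18:55.
The first common window of at least 25 minutes is 09:15-09:45, so the earliest start is 09:15.

09:15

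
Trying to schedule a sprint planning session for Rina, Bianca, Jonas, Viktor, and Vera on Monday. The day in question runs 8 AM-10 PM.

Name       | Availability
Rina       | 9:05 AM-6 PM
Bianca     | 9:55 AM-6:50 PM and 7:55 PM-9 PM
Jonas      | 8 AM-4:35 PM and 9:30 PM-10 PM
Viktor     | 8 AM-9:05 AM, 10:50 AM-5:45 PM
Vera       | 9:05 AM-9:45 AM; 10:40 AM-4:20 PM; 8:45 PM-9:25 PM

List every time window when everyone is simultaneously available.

10:50-16:20

Rina ∩ Bianca: 09:55-18:00.
Rina ∩ Bianca ∩ Jonas: 09:55-16:35.
Rina ∩ Bianca ∩ Jonas ∩ Viktor: 10:50-16:35.
Rina ∩ Bianca ∩ Jonas ∩ Viktor ∩ Vera: 10:50-16:20.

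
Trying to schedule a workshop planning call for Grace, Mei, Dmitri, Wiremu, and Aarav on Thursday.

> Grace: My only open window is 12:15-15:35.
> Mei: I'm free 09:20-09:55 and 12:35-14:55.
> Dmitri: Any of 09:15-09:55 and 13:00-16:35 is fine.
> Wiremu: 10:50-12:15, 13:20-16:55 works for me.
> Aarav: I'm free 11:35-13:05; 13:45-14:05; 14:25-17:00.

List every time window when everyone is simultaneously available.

Grace ∩ Mei: 12:35-14:55.
Grace ∩ Mei ∩ Dmitri: 13:00-14:55.
Grace ∩ Mei ∩ Dmitri ∩ Wiremu: 13:20-14:55.
Grace ∩ Mei ∩ Dmitri ∩ Wiremu ∩ Aarav: 13:45-14:05, 14:25-14:55.

13:45-14:05, 14:25-14:55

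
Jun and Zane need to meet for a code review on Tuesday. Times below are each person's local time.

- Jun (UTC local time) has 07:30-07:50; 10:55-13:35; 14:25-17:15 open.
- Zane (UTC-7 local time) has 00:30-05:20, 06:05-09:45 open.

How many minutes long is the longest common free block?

Jun in UTC: 07:30-07:50, 10:55-13:35, 14:25-17:15.
Zane in UTC: 07:30-12:20, 13:05-16:45 (add 7h to convert from UTC-7).
Jun ∩ Zane: 07:30-07:50, 10:55-12:20, 13:05-13:35, 14:25-16:45.
So the common availability across everyone is 07:30-07:50, 10:55-12:20, 13:05-13:35, 14:25-16:45.
The longest is 14:25-16:45 at 140 minutes.

140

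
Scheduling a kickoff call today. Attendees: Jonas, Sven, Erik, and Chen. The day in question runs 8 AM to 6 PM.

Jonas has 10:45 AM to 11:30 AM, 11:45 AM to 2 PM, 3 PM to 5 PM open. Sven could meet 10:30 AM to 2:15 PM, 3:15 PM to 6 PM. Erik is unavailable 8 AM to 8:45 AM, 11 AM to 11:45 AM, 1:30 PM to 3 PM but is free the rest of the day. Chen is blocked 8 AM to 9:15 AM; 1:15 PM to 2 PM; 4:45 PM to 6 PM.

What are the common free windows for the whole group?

Jonas free: 10:45-11:30, 11:45-14:00, 15:00-17:00.
Sven free: 10:30-14:15, 15:15-18:00.
Erik free: 08:45-11:00, 11:45-13:30, 15:00-18:00 (invert busy blocks within the working day).
Chen free: 09:15-13:15, 14:00-16:45 (invert busy blocks within the working day).
Jonas ∩ Sven: 10:45-11:30, 11:45-14:00, 15:15-17:00.
Jonas ∩ Sven ∩ Erik: 10:45-11:00, 11:45-13:30, 15:15-17:00.
Jonas ∩ Sven ∩ Erik ∩ Chen: 10:45-11:00, 11:45-13:15, 15:15-16:45.

10:45-11:00, 11:45-13:15, 15:15-16:45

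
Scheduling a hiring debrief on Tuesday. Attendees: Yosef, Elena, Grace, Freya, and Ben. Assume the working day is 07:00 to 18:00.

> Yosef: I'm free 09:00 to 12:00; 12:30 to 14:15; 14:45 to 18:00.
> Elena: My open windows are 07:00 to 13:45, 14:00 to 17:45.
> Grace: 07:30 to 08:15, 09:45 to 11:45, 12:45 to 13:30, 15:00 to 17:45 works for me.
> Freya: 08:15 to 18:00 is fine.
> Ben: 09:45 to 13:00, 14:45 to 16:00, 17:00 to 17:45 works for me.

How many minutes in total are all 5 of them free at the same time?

240

Yosef ∩ Elena: 09:00-12:00, 12:30-13:45, 14:00-14:15, 14:45-17:45.
Yosef ∩ Elena ∩ Grace: 09:45-11:45, 12:45-13:30, 15:00-17:45.
Yosef ∩ Elena ∩ Grace ∩ Freya: 09:45-11:45, 12:45-13:30, 15:00-17:45.
Yosef ∩ Elena ∩ Grace ∩ Freya ∩ Ben: 09:45-11:45, 12:45-13:00, 15:00-16:00, 17:00-17:45.
Summing the common windows: 120 + 15 + 60 + 45 = 240 minutes.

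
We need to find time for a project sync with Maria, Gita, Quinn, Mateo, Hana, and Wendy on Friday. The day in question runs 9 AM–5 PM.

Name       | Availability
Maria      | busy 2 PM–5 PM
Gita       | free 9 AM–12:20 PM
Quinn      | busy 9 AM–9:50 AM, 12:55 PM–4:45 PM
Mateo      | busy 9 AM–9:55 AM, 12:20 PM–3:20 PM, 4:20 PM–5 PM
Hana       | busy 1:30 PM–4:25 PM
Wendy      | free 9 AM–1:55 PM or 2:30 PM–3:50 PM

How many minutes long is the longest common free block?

Maria free: 09:00-14:00 (invert busy blocks within the working day).
Gita free: 09:00-12:20.
Quinn free: 09:50-12:55, 16:45-17:00 (invert busy blocks within the working day).
Mateo free: 09:55-12:20, 15:20-16:20 (invert busy blocks within the working day).
Hana free: 09:00-13:30, 16:25-17:00 (invert busy blocks within the working day).
Wendy free: 09:00-13:55, 14:30-15:50.
Maria ∩ Gita: 09:00-12:20.
Maria ∩ Gita ∩ Quinn: 09:50-12:20.
Maria ∩ Gita ∩ Quinn ∩ Mateo: 09:55-12:20.
Maria ∩ Gita ∩ Quinn ∩ Mateo ∩ Hana: 09:55-12:20.
Maria ∩ Gita ∩ Quinn ∩ Mateo ∩ Hana ∩ Wendy: 09:55-12:20.
The longest is 09:55-12:20 at 145 minutes.

145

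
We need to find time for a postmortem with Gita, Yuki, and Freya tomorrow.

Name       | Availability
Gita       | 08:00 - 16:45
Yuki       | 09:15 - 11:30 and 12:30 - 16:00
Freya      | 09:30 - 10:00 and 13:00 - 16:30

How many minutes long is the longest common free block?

Gita ∩ Yuki: 09:15-11:30, 12:30-16:00.
Gita ∩ Yuki ∩ Freya: 09:30-10:00, 13:00-16:00.
The longest is 13:00-16:00 at 180 minutes.

180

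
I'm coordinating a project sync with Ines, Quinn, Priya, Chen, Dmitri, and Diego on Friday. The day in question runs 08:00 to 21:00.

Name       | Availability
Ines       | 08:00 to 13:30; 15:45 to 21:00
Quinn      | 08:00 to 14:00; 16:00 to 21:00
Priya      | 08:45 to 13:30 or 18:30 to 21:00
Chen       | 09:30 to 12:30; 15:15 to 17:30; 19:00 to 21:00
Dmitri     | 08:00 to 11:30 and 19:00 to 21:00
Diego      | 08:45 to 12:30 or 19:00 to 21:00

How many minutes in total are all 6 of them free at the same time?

240

Ines ∩ Quinn: 08:00-13:30, 16:00-21:00.
Ines ∩ Quinn ∩ Priya: 08:45-13:30, 18:30-21:00.
Ines ∩ Quinn ∩ Priya ∩ Chen: 09:30-12:30, 19:00-21:00.
Ines ∩ Quinn ∩ Priya ∩ Chen ∩ Dmitri: 09:30-11:30, 19:00-21:00.
Ines ∩ Quinn ∩ Priya ∩ Chen ∩ Dmitri ∩ Diego: 09:30-11:30, 19:00-21:00.
Summing the common windows: 120 + 120 = 240 minutes.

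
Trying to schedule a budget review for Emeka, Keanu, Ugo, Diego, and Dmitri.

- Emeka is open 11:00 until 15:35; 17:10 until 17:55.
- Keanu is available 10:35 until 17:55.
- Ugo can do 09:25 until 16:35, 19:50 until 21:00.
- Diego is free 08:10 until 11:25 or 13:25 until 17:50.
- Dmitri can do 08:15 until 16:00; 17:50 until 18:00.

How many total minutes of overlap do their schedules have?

155

Emeka ∩ Keanu: 11:00-15:35, 17:10-17:55.
Emeka ∩ Keanu ∩ Ugo: 11:00-15:35.
Emeka ∩ Keanu ∩ Ugo ∩ Diego: 11:00-11:25, 13:25-15:35.
Emeka ∩ Keanu ∩ Ugo ∩ Diego ∩ Dmitri: 11:00-11:25, 13:25-15:35.
Summing the common windows: 25 + 130 = 155 minutes.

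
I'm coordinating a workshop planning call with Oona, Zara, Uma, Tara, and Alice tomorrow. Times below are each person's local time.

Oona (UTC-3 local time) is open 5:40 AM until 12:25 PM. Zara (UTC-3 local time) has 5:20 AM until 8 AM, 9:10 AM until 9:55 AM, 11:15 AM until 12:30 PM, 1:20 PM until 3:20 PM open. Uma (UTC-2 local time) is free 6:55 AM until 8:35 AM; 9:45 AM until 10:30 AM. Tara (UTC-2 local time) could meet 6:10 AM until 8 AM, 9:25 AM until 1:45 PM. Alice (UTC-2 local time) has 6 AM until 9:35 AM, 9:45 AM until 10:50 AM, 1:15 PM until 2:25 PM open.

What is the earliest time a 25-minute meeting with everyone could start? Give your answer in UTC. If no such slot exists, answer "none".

Oona in UTC: 08:40-15:25 (add 3h to convert from UTC-3).
Zara in UTC: 08:20-11:00, 12:10-12:55, 14:15-15:30, 16:20-18:20 (add 3h to convert from UTC-3).
Uma in UTC: 08:55-10:35, 11:45-12:30 (add 2h to convert from UTC-2).
Tara in UTC: 08:10-10:00, 11:25-15:45 (add 2h to convert from UTC-2).
Alice in UTC: 08:00-11:35, 11:45-12:50, 15:15-16:25 (add 2h to convert from UTC-2).
Oona ∩ Zara: 08:40-11:00, 12:10-12:55, 14:15-15:25.
Oona ∩ Zara ∩ Uma: 08:55-10:35, 12:10-12:30.
Oona ∩ Zara ∩ Uma ∩ Tara: 08:55-10:00, 12:10-12:30.
Oona ∩ Zara ∩ Uma ∩ Tara ∩ Alice: 08:55-10:00, 12:10-12:30.
The first common window of at least 25 minutes is 08:55-10:00, so the earliest start is 08:55.

08:55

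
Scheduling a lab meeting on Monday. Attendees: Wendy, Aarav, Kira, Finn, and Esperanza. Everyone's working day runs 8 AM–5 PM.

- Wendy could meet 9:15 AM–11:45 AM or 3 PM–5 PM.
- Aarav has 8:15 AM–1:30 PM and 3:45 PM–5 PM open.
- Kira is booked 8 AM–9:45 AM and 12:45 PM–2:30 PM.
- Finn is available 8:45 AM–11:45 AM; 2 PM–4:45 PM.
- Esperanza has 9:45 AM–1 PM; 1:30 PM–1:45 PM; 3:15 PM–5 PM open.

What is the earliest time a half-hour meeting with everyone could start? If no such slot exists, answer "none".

09:45

Wendy free: 09:15-11:45, 15:00-17:00.
Aarav free: 08:15-13:30, 15:45-17:00.
Kira free: 09:45-12:45, 14:30-17:00 (invert busy blocks within the working day).
Finn free: 08:45-11:45, 14:00-16:45.
Esperanza free: 09:45-13:00, 13:30-13:45, 15:15-17:00.
Wendy ∩ Aarav: 09:15-11:45, 15:45-17:00.
Wendy ∩ Aarav ∩ Kira: 09:45-11:45, 15:45-17:00.
Wendy ∩ Aarav ∩ Kira ∩ Finn: 09:45-11:45, 15:45-16:45.
Wendy ∩ Aarav ∩ Kira ∩ Finn ∩ Esperanza: 09:45-11:45, 15:45-16:45.
So the common availability across everyone is 09:45-11:45, 15:45-16:45.
The first common window of at least 30 minutes is 09:45-11:45, so the earliest start is 09:45.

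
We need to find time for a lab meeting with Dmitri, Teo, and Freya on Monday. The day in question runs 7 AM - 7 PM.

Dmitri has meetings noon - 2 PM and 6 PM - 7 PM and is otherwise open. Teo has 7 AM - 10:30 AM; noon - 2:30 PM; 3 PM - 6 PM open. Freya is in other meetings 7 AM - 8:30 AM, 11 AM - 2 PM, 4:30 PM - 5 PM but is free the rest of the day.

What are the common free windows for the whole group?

Dmitri free: 07:00-12:00, 14:00-18:00 (invert busy blocks within the working day).
Teo free: 07:00-10:30, 12:00-14:30, 15:00-18:00.
Freya free: 08:30-11:00, 14:00-16:30, 17:00-19:00 (invert busy blocks within the working day).
Dmitri ∩ Teo: 07:00-10:30, 14:00-14:30, 15:00-18:00.
Dmitri ∩ Teo ∩ Freya: 08:30-10:30, 14:00-14:30, 15:00-16:30, 17:00-18:00.
Those are the intersection windows.

08:30-10:30, 14:00-14:30, 15:00-16:30, 17:00-18:00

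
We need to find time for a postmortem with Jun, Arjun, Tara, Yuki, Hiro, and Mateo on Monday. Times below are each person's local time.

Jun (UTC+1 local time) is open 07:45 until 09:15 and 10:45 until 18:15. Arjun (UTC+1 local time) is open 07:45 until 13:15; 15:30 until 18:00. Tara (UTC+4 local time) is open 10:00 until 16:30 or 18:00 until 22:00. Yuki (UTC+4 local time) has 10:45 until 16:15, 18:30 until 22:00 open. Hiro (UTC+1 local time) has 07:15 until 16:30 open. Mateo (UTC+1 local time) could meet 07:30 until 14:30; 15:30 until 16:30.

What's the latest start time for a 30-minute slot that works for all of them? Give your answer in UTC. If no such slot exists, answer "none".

Jun in UTC: 06:45-08:15, 09:45-17:15 (subtract 1h to convert from UTC+1).
Arjun in UTC: 06:45-12:15, 14:30-17:00 (subtract 1h to convert from UTC+1).
Tara in UTC: 06:00-12:30, 14:00-18:00 (subtract 4h to convert from UTC+4).
Yuki in UTC: 06:45-12:15, 14:30-18:00 (subtract 4h to convert from UTC+4).
Hiro in UTC: 06:15-15:30 (subtract 1h to convert from UTC+1).
Mateo in UTC: 06:30-13:30, 14:30-15:30 (subtract 1h to convert from UTC+1).
Jun ∩ Arjun: 06:45-08:15, 09:45-12:15, 14:30-17:00.
Jun ∩ Arjun ∩ Tara: 06:45-08:15, 09:45-12:15, 14:30-17:00.
Jun ∩ Arjun ∩ Tara ∩ Yuki: 06:45-08:15, 09:45-12:15, 14:30-17:00.
Jun ∩ Arjun ∩ Tara ∩ Yuki ∩ Hiro: 06:45-08:15, 09:45-12:15, 14:30-15:30.
Jun ∩ Arjun ∩ Tara ∩ Yuki ∩ Hiro ∩ Mateo: 06:45-08:15, 09:45-12:15, 14:30-15:30.
The last common window of at least 30 minutes is 14:30-15:30; a 30-minute meeting can start as late as 15:00 and still end by 15:30.

15:00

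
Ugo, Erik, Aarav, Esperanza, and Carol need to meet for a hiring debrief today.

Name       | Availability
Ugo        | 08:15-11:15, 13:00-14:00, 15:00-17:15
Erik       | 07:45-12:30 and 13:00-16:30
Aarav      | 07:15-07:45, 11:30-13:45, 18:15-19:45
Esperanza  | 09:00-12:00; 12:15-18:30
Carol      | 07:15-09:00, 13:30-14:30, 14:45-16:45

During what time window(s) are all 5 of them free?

Ugo ∩ Erik: 08:15-11:15, 13:00-14:00, 15:00-16:30.
Ugo ∩ Erik ∩ Aarav: 13:00-13:45.
Ugo ∩ Erik ∩ Aarav ∩ Esperanza: 13:00-13:45.
Ugo ∩ Erik ∩ Aarav ∩ Esperanza ∩ Carol: 13:30-13:45.
Those are the intersection windows.

13:30-13:45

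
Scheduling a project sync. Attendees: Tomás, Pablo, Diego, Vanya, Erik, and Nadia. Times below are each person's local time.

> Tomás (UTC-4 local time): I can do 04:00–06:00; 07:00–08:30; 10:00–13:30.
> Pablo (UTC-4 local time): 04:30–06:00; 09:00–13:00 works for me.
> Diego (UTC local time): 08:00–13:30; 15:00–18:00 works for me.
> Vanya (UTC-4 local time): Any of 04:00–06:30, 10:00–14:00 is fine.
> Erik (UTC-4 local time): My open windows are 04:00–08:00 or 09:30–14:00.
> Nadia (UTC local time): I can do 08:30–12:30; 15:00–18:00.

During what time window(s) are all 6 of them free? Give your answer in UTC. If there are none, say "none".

08:30-10:00, 15:00-17:00

Tomás in UTC: 08:00-10:00, 11:00-12:30, 14:00-17:30 (add 4h to convert from UTC-4).
Pablo in UTC: 08:30-10:00, 13:00-17:00 (add 4h to convert from UTC-4).
Diego in UTC: 08:00-13:30, 15:00-18:00.
Vanya in UTC: 08:00-10:30, 14:00-18:00 (add 4h to convert from UTC-4).
Erik in UTC: 08:00-12:00, 13:30-18:00 (add 4h to convert from UTC-4).
Nadia in UTC: 08:30-12:30, 15:00-18:00.
Tomás ∩ Pablo: 08:30-10:00, 14:00-17:00.
Tomás ∩ Pablo ∩ Diego: 08:30-10:00, 15:00-17:00.
Tomás ∩ Pablo ∩ Diego ∩ Vanya: 08:30-10:00, 15:00-17:00.
Tomás ∩ Pablo ∩ Diego ∩ Vanya ∩ Erik: 08:30-10:00, 15:00-17:00.
Tomás ∩ Pablo ∩ Diego ∩ Vanya ∩ Erik ∩ Nadia: 08:30-10:00, 15:00-17:00.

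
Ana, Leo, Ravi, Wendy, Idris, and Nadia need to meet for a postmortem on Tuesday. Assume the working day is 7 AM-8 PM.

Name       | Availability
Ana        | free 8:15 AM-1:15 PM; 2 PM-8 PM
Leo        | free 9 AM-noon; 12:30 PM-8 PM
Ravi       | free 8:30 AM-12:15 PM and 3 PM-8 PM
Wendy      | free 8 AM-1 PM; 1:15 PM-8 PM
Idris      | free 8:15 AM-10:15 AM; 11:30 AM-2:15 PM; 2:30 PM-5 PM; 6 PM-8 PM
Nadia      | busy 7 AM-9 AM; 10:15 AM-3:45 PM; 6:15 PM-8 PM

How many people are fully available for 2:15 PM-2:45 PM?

Ana free: 08:15-13:15, 14:00-20:00.
Leo free: 09:00-12:00, 12:30-20:00.
Ravi free: 08:30-12:15, 15:00-20:00.
Wendy free: 08:00-13:00, 13:15-20:00.
Idris free: 08:15-10:15, 11:30-14:15, 14:30-17:00, 18:00-20:00.
Nadia free: 09:00-10:15, 15:45-18:15 (invert busy blocks within the working day).
Ana, Leo, and Wendy can make the full 14:15-14:45 slot — that's 3.

3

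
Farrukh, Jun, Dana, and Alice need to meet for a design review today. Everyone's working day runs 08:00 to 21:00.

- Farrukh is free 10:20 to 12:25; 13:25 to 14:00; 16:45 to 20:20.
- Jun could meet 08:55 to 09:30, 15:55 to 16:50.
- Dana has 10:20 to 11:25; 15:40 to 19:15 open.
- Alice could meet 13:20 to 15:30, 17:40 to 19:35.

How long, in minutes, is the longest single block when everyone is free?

0

Farrukh ∩ Jun: 16:45-16:50.
Farrukh ∩ Jun ∩ Dana: 16:45-16:50.
Farrukh ∩ Jun ∩ Dana ∩ Alice: ∅.
There is no time when everyone is free.
No common window exists, so the longest block is 0 minutes.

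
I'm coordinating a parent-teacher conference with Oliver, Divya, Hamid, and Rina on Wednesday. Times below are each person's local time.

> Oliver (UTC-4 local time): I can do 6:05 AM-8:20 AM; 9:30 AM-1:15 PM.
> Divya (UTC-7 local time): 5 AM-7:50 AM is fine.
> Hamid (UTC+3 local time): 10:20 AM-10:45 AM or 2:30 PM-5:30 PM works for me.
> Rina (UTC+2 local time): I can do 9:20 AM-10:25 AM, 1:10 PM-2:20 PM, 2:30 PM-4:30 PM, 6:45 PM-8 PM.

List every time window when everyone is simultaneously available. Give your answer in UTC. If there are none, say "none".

Oliver in UTC: 10:05-12:20, 13:30-17:15 (add 4h to convert from UTC-4).
Divya in UTC: 12:00-14:50 (add 7h to convert from UTC-7).
Hamid in UTC: 07:20-07:45, 11:30-14:30 (subtract 3h to convert from UTC+3).
Rina in UTC: 07:20-08:25, 11:10-12:20, 12:30-14:30, 16:45-18:00 (subtract 2h to convert from UTC+2).
Oliver ∩ Divya: 12:00-12:20, 13:30-14:50.
Oliver ∩ Divya ∩ Hamid: 12:00-12:20, 13:30-14:30.
Oliver ∩ Divya ∩ Hamid ∩ Rina: 12:00-12:20, 13:30-14:30.
So the common availability across everyone is 12:00-12:20, 13:30-14:30.

12:00-12:20, 13:30-14:30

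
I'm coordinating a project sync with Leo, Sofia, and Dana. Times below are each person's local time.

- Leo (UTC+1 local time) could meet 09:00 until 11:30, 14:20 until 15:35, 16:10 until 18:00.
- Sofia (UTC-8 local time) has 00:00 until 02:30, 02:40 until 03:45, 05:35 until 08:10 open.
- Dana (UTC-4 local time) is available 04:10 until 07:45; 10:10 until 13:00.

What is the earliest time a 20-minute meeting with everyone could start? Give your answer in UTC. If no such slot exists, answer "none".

08:10

Leo in UTC: 08:00-10:30, 13:20-14:35, 15:10-17:00 (subtract 1h to convert from UTC+1).
Sofia in UTC: 08:00-10:30, 10:40-11:45, 13:35-16:10 (add 8h to convert from UTC-8).
Dana in UTC: 08:10-11:45, 14:10-17:00 (add 4h to convert from UTC-4).
Leo ∩ Sofia: 08:00-10:30, 13:35-14:35, 15:10-16:10.
Leo ∩ Sofia ∩ Dana: 08:10-10:30, 14:10-14:35, 15:10-16:10.
Those are the intersection windows.
The first common window of at least 20 minutes is 08:10-10:30, so the earliest start is 08:10.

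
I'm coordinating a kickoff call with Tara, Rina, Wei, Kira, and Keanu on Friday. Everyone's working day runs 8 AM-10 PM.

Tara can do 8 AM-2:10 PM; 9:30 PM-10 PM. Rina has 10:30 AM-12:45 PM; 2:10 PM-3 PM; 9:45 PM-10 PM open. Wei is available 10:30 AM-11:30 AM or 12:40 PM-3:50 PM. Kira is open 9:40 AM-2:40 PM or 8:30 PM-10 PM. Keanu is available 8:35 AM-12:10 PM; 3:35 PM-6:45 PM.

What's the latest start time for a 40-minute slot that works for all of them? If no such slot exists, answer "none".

10:50

Tara ∩ Rina: 10:30-12:45, 21:45-22:00.
Tara ∩ Rina ∩ Wei: 10:30-11:30, 12:40-12:45.
Tara ∩ Rina ∩ Wei ∩ Kira: 10:30-11:30, 12:40-12:45.
Tara ∩ Rina ∩ Wei ∩ Kira ∩ Keanu: 10:30-11:30.
So the common availability across everyone is 10:30-11:30.
The last common window of at least 40 minutes is 10:30-11:30; a 40-minute meeting can start as late as 10:50 and still end by 11:30.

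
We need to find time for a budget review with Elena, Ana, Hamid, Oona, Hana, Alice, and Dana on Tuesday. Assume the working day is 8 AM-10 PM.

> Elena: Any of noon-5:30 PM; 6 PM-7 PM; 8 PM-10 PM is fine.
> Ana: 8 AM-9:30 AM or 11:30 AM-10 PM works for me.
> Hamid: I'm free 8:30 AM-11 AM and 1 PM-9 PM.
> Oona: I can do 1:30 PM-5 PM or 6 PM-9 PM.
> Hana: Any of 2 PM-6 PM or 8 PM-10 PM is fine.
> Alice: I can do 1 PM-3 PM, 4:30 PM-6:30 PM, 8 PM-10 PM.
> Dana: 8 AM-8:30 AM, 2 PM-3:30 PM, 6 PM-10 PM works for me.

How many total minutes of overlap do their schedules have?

Elena ∩ Ana: 12:00-17:30, 18:00-19:00, 20:00-22:00.
Elena ∩ Ana ∩ Hamid: 13:00-17:30, 18:00-19:00, 20:00-21:00.
Elena ∩ Ana ∩ Hamid ∩ Oona: 13:30-17:00, 18:00-19:00, 20:00-21:00.
Elena ∩ Ana ∩ Hamid ∩ Oona ∩ Hana: 14:00-17:00, 20:00-21:00.
Elena ∩ Ana ∩ Hamid ∩ Oona ∩ Hana ∩ Alice: 14:00-15:00, 16:30-17:00, 20:00-21:00.
Elena ∩ Ana ∩ Hamid ∩ Oona ∩ Hana ∩ Alice ∩ Dana: 14:00-15:00, 20:00-21:00.
Those are the intersection windows.
Summing the common windows: 60 + 60 = 120 minutes.

120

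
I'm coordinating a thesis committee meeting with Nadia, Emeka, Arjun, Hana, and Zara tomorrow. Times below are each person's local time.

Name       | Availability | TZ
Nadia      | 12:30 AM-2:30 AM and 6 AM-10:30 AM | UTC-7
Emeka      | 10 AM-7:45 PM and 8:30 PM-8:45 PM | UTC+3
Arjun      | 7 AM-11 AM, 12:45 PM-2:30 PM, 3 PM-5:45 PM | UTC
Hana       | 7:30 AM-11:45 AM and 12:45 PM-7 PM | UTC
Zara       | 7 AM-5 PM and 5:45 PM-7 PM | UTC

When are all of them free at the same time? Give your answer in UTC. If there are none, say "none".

07:30-09:30, 13:00-14:30, 15:00-16:45

Nadia in UTC: 07:30-09:30, 13:00-17:30 (add 7h to convert from UTC-7).
Emeka in UTC: 07:00-16:45, 17:30-17:45 (subtract 3h to convert from UTC+3).
Arjun in UTC: 07:00-11:00, 12:45-14:30, 15:00-17:45.
Hana in UTC: 07:30-11:45, 12:45-19:00.
Zara in UTC: 07:00-17:00, 17:45-19:00.
Nadia ∩ Emeka: 07:30-09:30, 13:00-16:45.
Nadia ∩ Emeka ∩ Arjun: 07:30-09:30, 13:00-14:30, 15:00-16:45.
Nadia ∩ Emeka ∩ Arjun ∩ Hana: 07:30-09:30, 13:00-14:30, 15:00-16:45.
Nadia ∩ Emeka ∩ Arjun ∩ Hana ∩ Zara: 07:30-09:30, 13:00-14:30, 15:00-16:45.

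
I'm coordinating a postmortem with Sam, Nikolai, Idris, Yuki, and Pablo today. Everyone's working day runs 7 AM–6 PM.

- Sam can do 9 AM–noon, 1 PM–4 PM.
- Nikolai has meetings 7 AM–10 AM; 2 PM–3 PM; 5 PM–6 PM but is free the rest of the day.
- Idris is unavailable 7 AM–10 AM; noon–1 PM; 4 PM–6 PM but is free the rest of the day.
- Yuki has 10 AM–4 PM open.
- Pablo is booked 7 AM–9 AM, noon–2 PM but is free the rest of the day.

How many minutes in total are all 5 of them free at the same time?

180

Sam free: 09:00-12:00, 13:00-16:00.
Nikolai free: 10:00-14:00, 15:00-17:00 (invert busy blocks within the working day).
Idris free: 10:00-12:00, 13:00-16:00 (invert busy blocks within the working day).
Yuki free: 10:00-16:00.
Pablo free: 09:00-12:00, 14:00-18:00 (invert busy blocks within the working day).
Sam ∩ Nikolai: 10:00-12:00, 13:00-14:00, 15:00-16:00.
Sam ∩ Nikolai ∩ Idris: 10:00-12:00, 13:00-14:00, 15:00-16:00.
Sam ∩ Nikolai ∩ Idris ∩ Yuki: 10:00-12:00, 13:00-14:00, 15:00-16:00.
Sam ∩ Nikolai ∩ Idris ∩ Yuki ∩ Pablo: 10:00-12:00, 15:00-16:00.
Summing the common windows: 120 + 60 = 180 minutes.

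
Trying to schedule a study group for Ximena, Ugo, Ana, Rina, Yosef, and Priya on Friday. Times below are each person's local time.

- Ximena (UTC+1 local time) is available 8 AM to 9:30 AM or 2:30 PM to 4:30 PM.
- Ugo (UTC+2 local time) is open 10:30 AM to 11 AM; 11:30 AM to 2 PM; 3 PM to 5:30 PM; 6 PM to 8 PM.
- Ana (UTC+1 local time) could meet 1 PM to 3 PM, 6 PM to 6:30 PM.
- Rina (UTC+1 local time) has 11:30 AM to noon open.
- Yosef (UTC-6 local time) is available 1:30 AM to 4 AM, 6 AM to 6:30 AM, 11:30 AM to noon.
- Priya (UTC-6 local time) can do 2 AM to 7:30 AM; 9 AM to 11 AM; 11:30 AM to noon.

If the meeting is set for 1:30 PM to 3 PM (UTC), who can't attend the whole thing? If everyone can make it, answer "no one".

Ana, Priya, Rina, Yosef

Ximena in UTC: 07:00-08:30, 13:30-15:30 (subtract 1h to convert from UTC+1).
Ugo in UTC: 08:30-09:00, 09:30-12:00, 13:00-15:30, 16:00-18:00 (subtract 2h to convert from UTC+2).
Ana in UTC: 12:00-14:00, 17:00-17:30 (subtract 1h to convert from UTC+1).
Rina in UTC: 10:30-11:00 (subtract 1h to convert from UTC+1).
Yosef in UTC: 07:30-10:00, 12:00-12:30, 17:30-18:00 (add 6h to convert from UTC-6).
Priya in UTC: 08:00-13:30, 15:00-17:00, 17:30-18:00 (add 6h to convert from UTC-6).
Ximena: free for 13:30-15:00. Ugo: free for 13:30-15:00. Ana: not fully free for 13:30-15:00. Rina: not fully free for 13:30-15:00. Yosef: not fully free for 13:30-15:00. Priya: not fully free for 13:30-15:00.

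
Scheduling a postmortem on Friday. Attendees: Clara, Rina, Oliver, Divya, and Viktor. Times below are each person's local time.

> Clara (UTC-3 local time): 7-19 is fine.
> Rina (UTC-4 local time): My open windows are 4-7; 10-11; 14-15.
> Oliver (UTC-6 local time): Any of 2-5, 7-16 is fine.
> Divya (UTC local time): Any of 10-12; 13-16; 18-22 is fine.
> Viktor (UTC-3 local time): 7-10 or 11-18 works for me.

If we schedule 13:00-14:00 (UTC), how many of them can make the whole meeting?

3

Clara in UTC: 10:00-22:00 (add 3h to convert from UTC-3).
Rina in UTC: 08:00-11:00, 14:00-15:00, 18:00-19:00 (add 4h to convert from UTC-4).
Oliver in UTC: 08:00-11:00, 13:00-22:00 (add 6h to convert from UTC-6).
Divya in UTC: 10:00-12:00, 13:00-16:00, 18:00-22:00.
Viktor in UTC: 10:00-13:00, 14:00-21:00 (add 3h to convert from UTC-3).
Clara, Oliver, and Divya can make the full 13:00-14:00 slot — that's 3.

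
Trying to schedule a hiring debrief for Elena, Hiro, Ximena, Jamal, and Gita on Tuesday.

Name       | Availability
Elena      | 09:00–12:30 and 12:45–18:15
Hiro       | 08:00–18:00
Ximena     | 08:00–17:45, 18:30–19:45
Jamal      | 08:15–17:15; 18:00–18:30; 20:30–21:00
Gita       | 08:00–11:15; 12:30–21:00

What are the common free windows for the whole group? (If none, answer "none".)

Elena ∩ Hiro: 09:00-12:30, 12:45-18:00.
Elena ∩ Hiro ∩ Ximena: 09:00-12:30, 12:45-17:45.
Elena ∩ Hiro ∩ Ximena ∩ Jamal: 09:00-12:30, 12:45-17:15.
Elena ∩ Hiro ∩ Ximena ∩ Jamal ∩ Gita: 09:00-11:15, 12:45-17:15.
So the common availability across everyone is 09:00-11:15, 12:45-17:15.

09:00-11:15, 12:45-17:15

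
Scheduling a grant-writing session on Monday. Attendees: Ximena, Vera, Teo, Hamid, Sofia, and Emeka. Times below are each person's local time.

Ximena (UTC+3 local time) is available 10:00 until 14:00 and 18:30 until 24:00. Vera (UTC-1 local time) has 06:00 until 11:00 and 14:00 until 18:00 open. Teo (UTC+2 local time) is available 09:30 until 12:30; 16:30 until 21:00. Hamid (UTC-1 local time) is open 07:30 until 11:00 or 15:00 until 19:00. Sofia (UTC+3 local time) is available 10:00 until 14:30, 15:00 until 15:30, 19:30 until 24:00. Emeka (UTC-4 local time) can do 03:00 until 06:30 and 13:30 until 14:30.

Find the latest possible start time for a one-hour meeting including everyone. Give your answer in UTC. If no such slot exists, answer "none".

Ximena in UTC: 07:00-11:00, 15:30-21:00 (subtract 3h to convert from UTC+3).
Vera in UTC: 07:00-12:00, 15:00-19:00 (add 1h to convert from UTC-1).
Teo in UTC: 07:30-10:30, 14:30-19:00 (subtract 2h to convert from UTC+2).
Hamid in UTC: 08:30-12:00, 16:00-20:00 (add 1h to convert from UTC-1).
Sofia in UTC: 07:00-11:30, 12:00-12:30, 16:30-21:00 (subtract 3h to convert from UTC+3).
Emeka in UTC: 07:00-10:30, 17:30-18:30 (add 4h to convert from UTC-4).
Ximena ∩ Vera: 07:00-11:00, 15:30-19:00.
Ximena ∩ Vera ∩ Teo: 07:30-10:30, 15:30-19:00.
Ximena ∩ Vera ∩ Teo ∩ Hamid: 08:30-10:30, 16:00-19:00.
Ximena ∩ Vera ∩ Teo ∩ Hamid ∩ Sofia: 08:30-10:30, 16:30-19:00.
Ximena ∩ Vera ∩ Teo ∩ Hamid ∩ Sofia ∩ Emeka: 08:30-10:30, 17:30-18:30.
Those are the intersection windows.
The last common window of at least 60 minutes is 17:30-18:30; a 60-minute meeting can start as late as 17:30 and still end by 18:30.

17:30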